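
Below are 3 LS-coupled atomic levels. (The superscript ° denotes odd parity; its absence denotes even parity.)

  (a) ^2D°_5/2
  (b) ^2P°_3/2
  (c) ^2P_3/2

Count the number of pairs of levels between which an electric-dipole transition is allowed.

(a)–(b): forbidden (parity).
(a)–(c): allowed.
(b)–(c): allowed.
Allowed pairs: 2 of 3.

2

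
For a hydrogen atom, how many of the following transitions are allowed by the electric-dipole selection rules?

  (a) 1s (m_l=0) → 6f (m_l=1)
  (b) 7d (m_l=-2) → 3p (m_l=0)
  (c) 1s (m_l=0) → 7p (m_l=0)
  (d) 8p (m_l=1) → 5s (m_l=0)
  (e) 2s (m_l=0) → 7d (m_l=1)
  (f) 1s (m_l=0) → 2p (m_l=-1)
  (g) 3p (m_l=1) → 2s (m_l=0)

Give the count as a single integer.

(a) forbidden — Δl = +3 (E1 requires Δl = ±1)
(b) forbidden — Δm_l = +2 (E1 requires Δm_l = 0, ±1)
(c) allowed
(d) allowed
(e) forbidden — Δl = +2 (E1 requires Δl = ±1)
(f) allowed
(g) allowed
Total allowed: 4 of 7.

4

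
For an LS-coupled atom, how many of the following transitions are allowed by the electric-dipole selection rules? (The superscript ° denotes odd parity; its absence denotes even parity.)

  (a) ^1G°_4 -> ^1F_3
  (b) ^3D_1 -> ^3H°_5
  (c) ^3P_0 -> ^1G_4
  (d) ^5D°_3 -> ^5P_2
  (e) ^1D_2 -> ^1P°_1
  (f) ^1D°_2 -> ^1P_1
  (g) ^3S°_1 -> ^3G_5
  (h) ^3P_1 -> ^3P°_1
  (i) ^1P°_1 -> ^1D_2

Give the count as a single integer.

(a) allowed
(b) forbidden (ΔL, ΔJ fail)
(c) forbidden (parity, ΔS, ΔL, ΔJ fail)
(d) allowed
(e) allowed
(f) allowed
(g) forbidden (ΔL, ΔJ fail)
(h) allowed
(i) allowed
Total allowed: 6 of 9.

6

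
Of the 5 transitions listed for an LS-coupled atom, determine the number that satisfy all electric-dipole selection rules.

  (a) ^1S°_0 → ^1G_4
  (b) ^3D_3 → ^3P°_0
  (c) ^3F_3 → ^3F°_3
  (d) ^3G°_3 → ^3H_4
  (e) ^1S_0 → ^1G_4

2

(a) forbidden (ΔL, ΔJ fail)
(b) forbidden (ΔJ fails)
(c) allowed
(d) allowed
(e) forbidden (parity, ΔL, ΔJ fail)
Total allowed: 2 of 5.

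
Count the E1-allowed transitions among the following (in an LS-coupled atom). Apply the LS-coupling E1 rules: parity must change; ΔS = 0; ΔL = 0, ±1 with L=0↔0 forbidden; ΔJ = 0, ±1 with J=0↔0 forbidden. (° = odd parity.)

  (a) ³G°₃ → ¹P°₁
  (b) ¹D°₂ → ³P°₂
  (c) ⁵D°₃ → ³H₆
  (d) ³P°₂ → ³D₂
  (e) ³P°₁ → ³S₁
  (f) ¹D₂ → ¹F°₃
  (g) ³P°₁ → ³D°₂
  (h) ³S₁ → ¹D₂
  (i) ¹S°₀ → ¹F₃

3

(a) forbidden (parity, ΔS, ΔL, ΔJ fail)
(b) forbidden (parity, ΔS fail)
(c) forbidden (ΔS, ΔL, ΔJ fail)
(d) allowed
(e) allowed
(f) allowed
(g) forbidden (parity fails)
(h) forbidden (parity, ΔS, ΔL fail)
(i) forbidden (ΔL, ΔJ fail)
Total allowed: 3 of 9.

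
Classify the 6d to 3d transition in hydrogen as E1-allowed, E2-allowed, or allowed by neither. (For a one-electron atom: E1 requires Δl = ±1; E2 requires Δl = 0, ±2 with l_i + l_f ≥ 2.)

E2

Δl = 2 − 2 = +0; l_i + l_f = 4.
E1 (Δl = ±1): not satisfied.
E2 (Δl = 0,±2, l_i+l_f ≥ 2): satisfied.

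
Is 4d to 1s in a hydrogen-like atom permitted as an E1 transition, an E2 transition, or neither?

E2

Δl = 0 − 2 = -2; l_i + l_f = 2.
E1 (Δl = ±1): not satisfied.
E2 (Δl = 0,±2, l_i+l_f ≥ 2): satisfied.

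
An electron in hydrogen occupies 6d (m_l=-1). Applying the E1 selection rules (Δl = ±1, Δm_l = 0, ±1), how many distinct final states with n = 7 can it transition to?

E1 requires Δl = ±1, so l_f ∈ {1, 3}; with 0 ≤ l_f ≤ n_f−1 = 6, the allowed l_f values are {1, 3}.
For l_f = 1: m_f ∈ {m_i−1, m_i, m_i+1} ∩ [−1, 1] = {-1, 0} → 2 states.
For l_f = 3: m_f ∈ {m_i−1, m_i, m_i+1} ∩ [−3, 3] = {-2, -1, 0} → 3 states.
Total: 5.

5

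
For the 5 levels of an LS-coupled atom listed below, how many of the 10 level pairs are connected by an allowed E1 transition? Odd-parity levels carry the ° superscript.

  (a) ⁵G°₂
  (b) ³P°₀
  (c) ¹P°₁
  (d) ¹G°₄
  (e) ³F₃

0

(a)–(b): forbidden (parity, ΔS, ΔL, ΔJ).
(a)–(c): forbidden (parity, ΔS, ΔL).
(a)–(d): forbidden (parity, ΔS, ΔJ).
(a)–(e): forbidden (ΔS).
(b)–(c): forbidden (parity, ΔS).
(b)–(d): forbidden (parity, ΔS, ΔL, ΔJ).
(b)–(e): forbidden (ΔL, ΔJ).
(c)–(d): forbidden (parity, ΔL, ΔJ).
(c)–(e): forbidden (ΔS, ΔL, ΔJ).
(d)–(e): forbidden (ΔS).
Allowed pairs: 0 of 10.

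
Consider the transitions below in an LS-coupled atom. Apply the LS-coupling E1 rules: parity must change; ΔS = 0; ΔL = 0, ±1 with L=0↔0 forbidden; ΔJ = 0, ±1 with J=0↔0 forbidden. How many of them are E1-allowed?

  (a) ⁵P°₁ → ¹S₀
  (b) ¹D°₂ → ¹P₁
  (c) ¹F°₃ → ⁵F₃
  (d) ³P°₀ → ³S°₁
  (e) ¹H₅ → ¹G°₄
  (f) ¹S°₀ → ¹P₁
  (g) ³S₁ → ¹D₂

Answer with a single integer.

(a) forbidden (ΔS fails)
(b) allowed
(c) forbidden (ΔS fails)
(d) forbidden (parity fails)
(e) allowed
(f) allowed
(g) forbidden (parity, ΔS, ΔL fail)
Total allowed: 3 of 7.

3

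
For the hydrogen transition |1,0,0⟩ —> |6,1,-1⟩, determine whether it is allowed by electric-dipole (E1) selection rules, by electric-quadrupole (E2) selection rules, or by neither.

E1

Δl = 1 − 0 = +1; l_i + l_f = 1.
Δm_l = -1.
E1 (Δl = ±1, |Δm_l| ≤ 1): satisfied.
E2 (Δl = 0,±2, l_i+l_f ≥ 2, |Δm_l| ≤ 2): not satisfied.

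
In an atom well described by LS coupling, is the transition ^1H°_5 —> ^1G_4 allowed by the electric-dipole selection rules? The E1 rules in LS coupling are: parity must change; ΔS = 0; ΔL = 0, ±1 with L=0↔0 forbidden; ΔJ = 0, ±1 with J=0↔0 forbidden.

Parity must change: odd → even — passes.
ΔS = 0: S: 0 → 0 — passes.
ΔL = 0, ±1 (not L=0↔0): L: 5 → 4, ΔL = -1 — passes.
ΔJ = 0, ±1 (not J=0↔0): J: 5 → 4, ΔJ = -1 — passes.
All four E1 rules are satisfied.

allowed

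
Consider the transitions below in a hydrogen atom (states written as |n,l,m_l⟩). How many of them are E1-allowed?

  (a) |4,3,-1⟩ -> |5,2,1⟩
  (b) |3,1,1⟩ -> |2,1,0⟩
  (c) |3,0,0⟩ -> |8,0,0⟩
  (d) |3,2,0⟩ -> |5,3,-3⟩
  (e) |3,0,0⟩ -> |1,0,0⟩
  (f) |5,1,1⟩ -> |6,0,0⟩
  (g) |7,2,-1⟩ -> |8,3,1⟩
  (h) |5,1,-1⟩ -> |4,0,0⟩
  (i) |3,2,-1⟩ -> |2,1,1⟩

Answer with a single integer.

(a) forbidden — Δm_l = +2 (E1 requires Δm_l = 0, ±1)
(b) forbidden — Δl = +0 (E1 requires Δl = ±1)
(c) forbidden — Δl = +0 (E1 requires Δl = ±1)
(d) forbidden — Δm_l = -3 (E1 requires Δm_l = 0, ±1)
(e) forbidden — Δl = +0 (E1 requires Δl = ±1)
(f) allowed
(g) forbidden — Δm_l = +2 (E1 requires Δm_l = 0, ±1)
(h) allowed
(i) forbidden — Δm_l = +2 (E1 requires Δm_l = 0, ±1)
Total allowed: 2 of 9.

2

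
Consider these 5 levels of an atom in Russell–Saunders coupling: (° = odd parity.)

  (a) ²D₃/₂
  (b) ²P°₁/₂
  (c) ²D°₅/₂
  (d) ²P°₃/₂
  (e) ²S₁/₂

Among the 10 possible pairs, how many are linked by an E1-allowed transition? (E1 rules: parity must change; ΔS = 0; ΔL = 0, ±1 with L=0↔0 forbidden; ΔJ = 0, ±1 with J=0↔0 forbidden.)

5

(a)–(b): allowed.
(a)–(c): allowed.
(a)–(d): allowed.
(a)–(e): forbidden (parity, ΔL).
(b)–(c): forbidden (parity, ΔJ).
(b)–(d): forbidden (parity).
(b)–(e): allowed.
(c)–(d): forbidden (parity).
(c)–(e): forbidden (ΔL, ΔJ).
(d)–(e): allowed.
Allowed pairs: 5 of 10.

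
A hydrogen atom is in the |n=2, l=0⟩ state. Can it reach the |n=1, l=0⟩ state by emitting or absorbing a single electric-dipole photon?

Initial l = 0, final l = 0, so Δl = +0. E1 requires Δl = ±1: violated.
The transition is electric-dipole forbidden.

forbidden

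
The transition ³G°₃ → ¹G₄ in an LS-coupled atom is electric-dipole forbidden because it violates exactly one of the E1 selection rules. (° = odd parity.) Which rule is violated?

the ΔS = 0 rule

Initial level: S=1, L=4, J=3, parity odd. Final level: S=0, L=4, J=4, parity even.
Parity must change: odd → even — satisfied.
ΔS = 0: S: 1 → 0 — violated.
ΔL = 0, ±1 (not L=0↔0): L: 4 → 4, ΔL = +0 — satisfied.
ΔJ = 0, ±1 (not J=0↔0): J: 3 → 4, ΔJ = +1 — satisfied.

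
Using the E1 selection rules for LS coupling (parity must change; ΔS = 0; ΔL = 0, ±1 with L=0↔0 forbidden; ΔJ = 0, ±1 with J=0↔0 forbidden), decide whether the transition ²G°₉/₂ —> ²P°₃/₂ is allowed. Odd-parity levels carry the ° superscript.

Parity must change: odd → odd — violated.
ΔS = 0: S: 1/2 → 1/2 — satisfied.
ΔL = 0, ±1 (not L=0↔0): L: 4 → 1, ΔL = -3 — violated.
ΔJ = 0, ±1 (not J=0↔0): J: 9/2 → 3/2, ΔJ = -3 — violated.
Rule(s) violated: parity, ΔL, ΔJ.

forbidden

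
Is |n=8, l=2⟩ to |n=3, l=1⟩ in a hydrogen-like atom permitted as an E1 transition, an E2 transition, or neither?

E1

Δl = 1 − 2 = -1; l_i + l_f = 3.
E1 (Δl = ±1): satisfied.
E2 (Δl = 0,±2, l_i+l_f ≥ 2): not satisfied.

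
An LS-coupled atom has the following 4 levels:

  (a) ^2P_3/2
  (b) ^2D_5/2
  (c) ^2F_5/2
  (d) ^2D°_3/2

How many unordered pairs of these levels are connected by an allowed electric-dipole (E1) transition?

(a)–(b): forbidden (parity).
(a)–(c): forbidden (parity, ΔL).
(a)–(d): allowed.
(b)–(c): forbidden (parity).
(b)–(d): allowed.
(c)–(d): allowed.
Allowed pairs: 3 of 6.

3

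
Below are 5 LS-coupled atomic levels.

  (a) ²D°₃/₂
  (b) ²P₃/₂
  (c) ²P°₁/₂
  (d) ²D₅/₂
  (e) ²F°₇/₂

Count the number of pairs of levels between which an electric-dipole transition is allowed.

4

(a)–(b): allowed.
(a)–(c): forbidden (parity).
(a)–(d): allowed.
(a)–(e): forbidden (parity, ΔJ).
(b)–(c): allowed.
(b)–(d): forbidden (parity).
(b)–(e): forbidden (ΔL, ΔJ).
(c)–(d): forbidden (ΔJ).
(c)–(e): forbidden (parity, ΔL, ΔJ).
(d)–(e): allowed.
Allowed pairs: 4 of 10.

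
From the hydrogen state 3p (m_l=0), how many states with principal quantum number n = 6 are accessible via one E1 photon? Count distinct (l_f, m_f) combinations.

4

E1 requires Δl = ±1, so l_f ∈ {0, 2}; with 0 ≤ l_f ≤ n_f−1 = 5, the allowed l_f values are {0, 2}.
For l_f = 0: m_f ∈ {m_i−1, m_i, m_i+1} ∩ [−0, 0] = {0} → 1 state.
For l_f = 2: m_f ∈ {m_i−1, m_i, m_i+1} ∩ [−2, 2] = {-1, 0, 1} → 3 states.
Total: 4.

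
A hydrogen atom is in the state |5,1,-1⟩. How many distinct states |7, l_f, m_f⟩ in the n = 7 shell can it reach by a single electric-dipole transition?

E1 requires Δl = ±1, so l_f ∈ {0, 2}; with 0 ≤ l_f ≤ n_f−1 = 6, the allowed l_f values are {0, 2}.
For l_f = 0: m_f ∈ {m_i−1, m_i, m_i+1} ∩ [−0, 0] = {0} → 1 state.
For l_f = 2: m_f ∈ {m_i−1, m_i, m_i+1} ∩ [−2, 2] = {-2, -1, 0} → 3 states.
Total: 4.

4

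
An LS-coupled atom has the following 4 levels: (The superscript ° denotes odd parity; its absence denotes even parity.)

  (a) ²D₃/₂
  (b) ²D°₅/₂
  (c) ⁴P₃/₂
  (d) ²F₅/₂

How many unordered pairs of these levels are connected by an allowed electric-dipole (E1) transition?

(a)–(b): allowed.
(a)–(c): forbidden (parity, ΔS).
(a)–(d): forbidden (parity).
(b)–(c): forbidden (ΔS).
(b)–(d): allowed.
(c)–(d): forbidden (parity, ΔS, ΔL).
Allowed pairs: 2 of 6.

2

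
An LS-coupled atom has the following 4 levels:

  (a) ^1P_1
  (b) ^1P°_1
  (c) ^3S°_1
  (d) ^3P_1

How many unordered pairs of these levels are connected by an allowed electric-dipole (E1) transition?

2

(a)–(b): allowed.
(a)–(c): forbidden (ΔS).
(a)–(d): forbidden (parity, ΔS).
(b)–(c): forbidden (parity, ΔS).
(b)–(d): forbidden (ΔS).
(c)–(d): allowed.
Allowed pairs: 2 of 6.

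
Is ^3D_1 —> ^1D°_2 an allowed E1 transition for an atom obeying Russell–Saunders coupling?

Reading off the term symbols: S 1→0, L 2→2, J 1→2, parity even→odd.
ΔS = 0: S: 1 → 0 — violated.
ΔJ = 0, ±1 (not J=0↔0): J: 1 → 2, ΔJ = +1 — satisfied.
ΔL = 0, ±1 (not L=0↔0): L: 2 → 2, ΔL = +0 — satisfied.
Parity must change: even → odd — satisfied.
Rule(s) violated: ΔS.

forbidden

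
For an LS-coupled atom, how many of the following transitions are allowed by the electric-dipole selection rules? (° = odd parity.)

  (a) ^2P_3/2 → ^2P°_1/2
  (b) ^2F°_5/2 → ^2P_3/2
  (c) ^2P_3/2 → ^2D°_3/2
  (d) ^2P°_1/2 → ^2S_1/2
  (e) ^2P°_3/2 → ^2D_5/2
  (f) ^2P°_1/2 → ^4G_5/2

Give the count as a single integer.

(a) allowed
(b) forbidden (ΔL fails)
(c) allowed
(d) allowed
(e) allowed
(f) forbidden (ΔS, ΔL, ΔJ fail)
Total allowed: 4 of 6.

4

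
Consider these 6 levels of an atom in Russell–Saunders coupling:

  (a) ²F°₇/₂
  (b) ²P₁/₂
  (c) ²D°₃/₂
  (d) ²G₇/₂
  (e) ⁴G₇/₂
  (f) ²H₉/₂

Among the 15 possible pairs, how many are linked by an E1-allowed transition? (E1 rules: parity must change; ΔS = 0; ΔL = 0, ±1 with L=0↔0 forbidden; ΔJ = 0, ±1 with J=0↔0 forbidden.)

(a)–(b): forbidden (ΔL, ΔJ).
(a)–(c): forbidden (parity, ΔJ).
(a)–(d): allowed.
(a)–(e): forbidden (ΔS).
(a)–(f): forbidden (ΔL).
(b)–(c): allowed.
(b)–(d): forbidden (parity, ΔL, ΔJ).
(b)–(e): forbidden (parity, ΔS, ΔL, ΔJ).
(b)–(f): forbidden (parity, ΔL, ΔJ).
(c)–(d): forbidden (ΔL, ΔJ).
(c)–(e): forbidden (ΔS, ΔL, ΔJ).
(c)–(f): forbidden (ΔL, ΔJ).
(d)–(e): forbidden (parity, ΔS).
(d)–(f): forbidden (parity).
(e)–(f): forbidden (parity, ΔS).
Allowed pairs: 2 of 15.

2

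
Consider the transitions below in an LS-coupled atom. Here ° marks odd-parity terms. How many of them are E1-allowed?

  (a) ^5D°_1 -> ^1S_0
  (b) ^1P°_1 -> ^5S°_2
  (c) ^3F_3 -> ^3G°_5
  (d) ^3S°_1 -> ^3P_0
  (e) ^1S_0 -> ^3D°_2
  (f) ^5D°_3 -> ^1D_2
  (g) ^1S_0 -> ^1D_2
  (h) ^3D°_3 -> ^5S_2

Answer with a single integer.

(a) forbidden (ΔS, ΔL fail)
(b) forbidden (parity, ΔS fail)
(c) forbidden (ΔJ fails)
(d) allowed
(e) forbidden (ΔS, ΔL, ΔJ fail)
(f) forbidden (ΔS fails)
(g) forbidden (parity, ΔL, ΔJ fail)
(h) forbidden (ΔS, ΔL fail)
Total allowed: 1 of 8.

1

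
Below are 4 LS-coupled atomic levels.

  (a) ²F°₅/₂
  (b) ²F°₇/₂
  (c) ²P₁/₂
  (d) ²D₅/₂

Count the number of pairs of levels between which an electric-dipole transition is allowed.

(a)–(b): forbidden (parity).
(a)–(c): forbidden (ΔL, ΔJ).
(a)–(d): allowed.
(b)–(c): forbidden (ΔL, ΔJ).
(b)–(d): allowed.
(c)–(d): forbidden (parity, ΔJ).
Allowed pairs: 2 of 6.

2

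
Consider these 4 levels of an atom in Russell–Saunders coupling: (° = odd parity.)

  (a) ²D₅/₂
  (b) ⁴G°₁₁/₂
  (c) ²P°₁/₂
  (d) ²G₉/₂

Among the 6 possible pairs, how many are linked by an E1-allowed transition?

(a)–(b): forbidden (ΔS, ΔL, ΔJ).
(a)–(c): forbidden (ΔJ).
(a)–(d): forbidden (parity, ΔL, ΔJ).
(b)–(c): forbidden (parity, ΔS, ΔL, ΔJ).
(b)–(d): forbidden (ΔS).
(c)–(d): forbidden (ΔL, ΔJ).
Allowed pairs: 0 of 6.

0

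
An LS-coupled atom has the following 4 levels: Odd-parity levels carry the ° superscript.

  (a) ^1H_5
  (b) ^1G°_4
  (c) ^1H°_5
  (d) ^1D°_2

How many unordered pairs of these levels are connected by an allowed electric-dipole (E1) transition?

(a)–(b): allowed.
(a)–(c): allowed.
(a)–(d): forbidden (ΔL, ΔJ).
(b)–(c): forbidden (parity).
(b)–(d): forbidden (parity, ΔL, ΔJ).
(c)–(d): forbidden (parity, ΔL, ΔJ).
Allowed pairs: 2 of 6.

2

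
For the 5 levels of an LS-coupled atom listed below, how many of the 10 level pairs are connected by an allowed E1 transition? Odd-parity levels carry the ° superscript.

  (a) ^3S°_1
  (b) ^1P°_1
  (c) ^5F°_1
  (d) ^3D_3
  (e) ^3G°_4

(a)–(b): forbidden (parity, ΔS).
(a)–(c): forbidden (parity, ΔS, ΔL).
(a)–(d): forbidden (ΔL, ΔJ).
(a)–(e): forbidden (parity, ΔL, ΔJ).
(b)–(c): forbidden (parity, ΔS, ΔL).
(b)–(d): forbidden (ΔS, ΔJ).
(b)–(e): forbidden (parity, ΔS, ΔL, ΔJ).
(c)–(d): forbidden (ΔS, ΔJ).
(c)–(e): forbidden (parity, ΔS, ΔJ).
(d)–(e): forbidden (ΔL).
Allowed pairs: 0 of 10.

0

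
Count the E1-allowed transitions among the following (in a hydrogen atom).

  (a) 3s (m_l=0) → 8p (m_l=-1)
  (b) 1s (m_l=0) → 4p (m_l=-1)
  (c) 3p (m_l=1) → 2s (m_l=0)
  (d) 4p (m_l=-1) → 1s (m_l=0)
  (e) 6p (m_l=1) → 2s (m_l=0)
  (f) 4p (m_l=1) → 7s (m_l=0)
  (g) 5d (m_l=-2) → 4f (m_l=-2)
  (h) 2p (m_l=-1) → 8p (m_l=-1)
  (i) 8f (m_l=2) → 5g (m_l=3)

8

(a) allowed
(b) allowed
(c) allowed
(d) allowed
(e) allowed
(f) allowed
(g) allowed
(h) forbidden — Δl = +0 (E1 requires Δl = ±1)
(i) allowed
Total allowed: 8 of 9.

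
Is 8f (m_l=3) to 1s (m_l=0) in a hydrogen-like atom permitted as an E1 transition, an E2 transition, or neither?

Δl = 0 − 3 = -3; l_i + l_f = 3.
Δm_l = -3.
E1 (Δl = ±1, |Δm_l| ≤ 1): not satisfied.
E2 (Δl = 0,±2, l_i+l_f ≥ 2, |Δm_l| ≤ 2): not satisfied.

neither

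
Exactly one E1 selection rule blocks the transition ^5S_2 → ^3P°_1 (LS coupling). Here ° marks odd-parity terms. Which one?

Reading off the term symbols: S 2→1, L 0→1, J 2→1, parity even→odd.
Parity must change: even → odd — passes.
ΔL = 0, ±1 (not L=0↔0): L: 0 → 1, ΔL = +1 — passes.
ΔJ = 0, ±1 (not J=0↔0): J: 2 → 1, ΔJ = -1 — passes.
ΔS = 0: S: 2 → 1 — fails.

the ΔS = 0 rule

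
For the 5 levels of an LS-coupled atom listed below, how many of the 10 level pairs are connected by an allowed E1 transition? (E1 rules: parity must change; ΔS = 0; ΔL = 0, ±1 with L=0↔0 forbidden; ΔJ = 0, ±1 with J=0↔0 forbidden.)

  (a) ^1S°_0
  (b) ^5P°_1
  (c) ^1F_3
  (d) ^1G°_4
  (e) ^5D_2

(a)–(b): forbidden (parity, ΔS).
(a)–(c): forbidden (ΔL, ΔJ).
(a)–(d): forbidden (parity, ΔL, ΔJ).
(a)–(e): forbidden (ΔS, ΔL, ΔJ).
(b)–(c): forbidden (ΔS, ΔL, ΔJ).
(b)–(d): forbidden (parity, ΔS, ΔL, ΔJ).
(b)–(e): allowed.
(c)–(d): allowed.
(c)–(e): forbidden (parity, ΔS).
(d)–(e): forbidden (ΔS, ΔL, ΔJ).
Allowed pairs: 2 of 10.

2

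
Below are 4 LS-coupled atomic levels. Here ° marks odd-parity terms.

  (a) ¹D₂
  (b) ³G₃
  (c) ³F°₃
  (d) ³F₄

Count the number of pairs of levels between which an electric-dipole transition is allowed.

(a)–(b): forbidden (parity, ΔS, ΔL).
(a)–(c): forbidden (ΔS).
(a)–(d): forbidden (parity, ΔS, ΔJ).
(b)–(c): allowed.
(b)–(d): forbidden (parity).
(c)–(d): allowed.
Allowed pairs: 2 of 6.

2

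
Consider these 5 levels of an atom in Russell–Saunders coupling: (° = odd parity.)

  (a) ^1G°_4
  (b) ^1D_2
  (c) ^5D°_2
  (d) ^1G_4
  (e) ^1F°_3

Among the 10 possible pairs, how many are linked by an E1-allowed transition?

(a)–(b): forbidden (ΔL, ΔJ).
(a)–(c): forbidden (parity, ΔS, ΔL, ΔJ).
(a)–(d): allowed.
(a)–(e): forbidden (parity).
(b)–(c): forbidden (ΔS).
(b)–(d): forbidden (parity, ΔL, ΔJ).
(b)–(e): allowed.
(c)–(d): forbidden (ΔS, ΔL, ΔJ).
(c)–(e): forbidden (parity, ΔS).
(d)–(e): allowed.
Allowed pairs: 3 of 10.

3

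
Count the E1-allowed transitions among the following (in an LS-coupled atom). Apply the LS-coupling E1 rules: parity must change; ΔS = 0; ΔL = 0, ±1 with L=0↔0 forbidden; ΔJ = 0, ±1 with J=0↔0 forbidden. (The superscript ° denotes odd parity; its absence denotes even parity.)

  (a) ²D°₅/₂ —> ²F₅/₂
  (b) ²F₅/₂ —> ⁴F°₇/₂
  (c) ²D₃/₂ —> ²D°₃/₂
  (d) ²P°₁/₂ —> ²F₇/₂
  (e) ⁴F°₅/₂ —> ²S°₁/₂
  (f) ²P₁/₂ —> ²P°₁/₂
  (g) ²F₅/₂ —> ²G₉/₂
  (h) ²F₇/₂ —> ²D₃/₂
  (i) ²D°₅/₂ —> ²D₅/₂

(a) allowed
(b) forbidden (ΔS fails)
(c) allowed
(d) forbidden (ΔL, ΔJ fail)
(e) forbidden (parity, ΔS, ΔL, ΔJ fail)
(f) allowed
(g) forbidden (parity, ΔJ fail)
(h) forbidden (parity, ΔJ fail)
(i) allowed
Total allowed: 4 of 9.

4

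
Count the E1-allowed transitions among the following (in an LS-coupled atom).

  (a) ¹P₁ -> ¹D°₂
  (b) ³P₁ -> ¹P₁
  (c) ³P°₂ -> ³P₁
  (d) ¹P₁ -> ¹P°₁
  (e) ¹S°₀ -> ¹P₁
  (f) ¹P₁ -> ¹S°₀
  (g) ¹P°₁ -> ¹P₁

(a) allowed
(b) forbidden (parity, ΔS fail)
(c) allowed
(d) allowed
(e) allowed
(f) allowed
(g) allowed
Total allowed: 6 of 7.

6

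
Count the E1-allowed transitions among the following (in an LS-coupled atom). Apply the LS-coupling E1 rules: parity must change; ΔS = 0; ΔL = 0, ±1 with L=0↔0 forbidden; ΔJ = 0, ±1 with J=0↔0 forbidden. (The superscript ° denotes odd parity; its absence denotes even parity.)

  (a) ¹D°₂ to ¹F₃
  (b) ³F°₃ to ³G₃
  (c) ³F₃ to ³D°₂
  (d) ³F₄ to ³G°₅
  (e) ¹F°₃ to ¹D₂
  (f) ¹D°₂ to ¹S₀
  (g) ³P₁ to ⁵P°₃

5

(a) allowed
(b) allowed
(c) allowed
(d) allowed
(e) allowed
(f) forbidden (ΔL, ΔJ fail)
(g) forbidden (ΔS, ΔJ fail)
Total allowed: 5 of 7.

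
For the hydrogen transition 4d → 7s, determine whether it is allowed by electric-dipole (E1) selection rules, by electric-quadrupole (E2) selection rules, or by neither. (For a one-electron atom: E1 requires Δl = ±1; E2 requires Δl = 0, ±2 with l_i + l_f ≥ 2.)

E2

Δl = 0 − 2 = -2; l_i + l_f = 2.
E1 (Δl = ±1): not satisfied.
E2 (Δl = 0,±2, l_i+l_f ≥ 2): satisfied.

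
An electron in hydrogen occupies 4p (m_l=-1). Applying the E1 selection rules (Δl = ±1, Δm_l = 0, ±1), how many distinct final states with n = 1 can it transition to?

1

E1 requires Δl = ±1, so l_f ∈ {0, 2}; with 0 ≤ l_f ≤ n_f−1 = 0, the allowed l_f values are {0}.
For l_f = 0: m_f ∈ {m_i−1, m_i, m_i+1} ∩ [−0, 0] = {0} → 1 state.
Total: 1.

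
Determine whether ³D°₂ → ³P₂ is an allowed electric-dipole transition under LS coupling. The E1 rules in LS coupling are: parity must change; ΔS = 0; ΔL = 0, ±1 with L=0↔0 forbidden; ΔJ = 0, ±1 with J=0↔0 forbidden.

Parity must change: odd → even — passes.
ΔS = 0: S: 1 → 1 — passes.
ΔL = 0, ±1 (not L=0↔0): L: 2 → 1, ΔL = -1 — passes.
ΔJ = 0, ±1 (not J=0↔0): J: 2 → 2, ΔJ = +0 — passes.
All four E1 rules are satisfied.

allowed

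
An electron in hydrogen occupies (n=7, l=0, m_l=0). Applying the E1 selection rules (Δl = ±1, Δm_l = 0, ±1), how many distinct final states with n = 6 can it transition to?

3

E1 requires Δl = ±1, so l_f ∈ {-1, 1}; with 0 ≤ l_f ≤ n_f−1 = 5, the allowed l_f values are {1}.
For l_f = 1: m_f ∈ {m_i−1, m_i, m_i+1} ∩ [−1, 1] = {-1, 0, 1} → 3 states.
Total: 3.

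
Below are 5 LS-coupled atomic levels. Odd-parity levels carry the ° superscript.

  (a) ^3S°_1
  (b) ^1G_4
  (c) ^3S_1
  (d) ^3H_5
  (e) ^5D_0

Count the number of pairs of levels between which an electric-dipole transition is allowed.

0

(a)–(b): forbidden (ΔS, ΔL, ΔJ).
(a)–(c): forbidden (ΔL).
(a)–(d): forbidden (ΔL, ΔJ).
(a)–(e): forbidden (ΔS, ΔL).
(b)–(c): forbidden (parity, ΔS, ΔL, ΔJ).
(b)–(d): forbidden (parity, ΔS).
(b)–(e): forbidden (parity, ΔS, ΔL, ΔJ).
(c)–(d): forbidden (parity, ΔL, ΔJ).
(c)–(e): forbidden (parity, ΔS, ΔL).
(d)–(e): forbidden (parity, ΔS, ΔL, ΔJ).
Allowed pairs: 0 of 10.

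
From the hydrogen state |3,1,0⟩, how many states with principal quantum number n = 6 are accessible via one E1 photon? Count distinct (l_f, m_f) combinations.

4

E1 requires Δl = ±1, so l_f ∈ {0, 2}; with 0 ≤ l_f ≤ n_f−1 = 5, the allowed l_f values are {0, 2}.
For l_f = 0: m_f ∈ {m_i−1, m_i, m_i+1} ∩ [−0, 0] = {0} → 1 state.
For l_f = 2: m_f ∈ {m_i−1, m_i, m_i+1} ∩ [−2, 2] = {-1, 0, 1} → 3 states.
Total: 4.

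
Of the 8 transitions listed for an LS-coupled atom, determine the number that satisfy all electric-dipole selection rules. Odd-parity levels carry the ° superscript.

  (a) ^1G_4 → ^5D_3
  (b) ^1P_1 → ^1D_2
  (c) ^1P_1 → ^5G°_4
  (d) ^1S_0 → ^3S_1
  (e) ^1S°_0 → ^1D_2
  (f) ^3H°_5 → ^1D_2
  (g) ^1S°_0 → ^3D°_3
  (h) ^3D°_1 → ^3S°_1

(a) forbidden (parity, ΔS, ΔL fail)
(b) forbidden (parity fails)
(c) forbidden (ΔS, ΔL, ΔJ fail)
(d) forbidden (parity, ΔS, ΔL fail)
(e) forbidden (ΔL, ΔJ fail)
(f) forbidden (ΔS, ΔL, ΔJ fail)
(g) forbidden (parity, ΔS, ΔL, ΔJ fail)
(h) forbidden (parity, ΔL fail)
Total allowed: 0 of 8.

0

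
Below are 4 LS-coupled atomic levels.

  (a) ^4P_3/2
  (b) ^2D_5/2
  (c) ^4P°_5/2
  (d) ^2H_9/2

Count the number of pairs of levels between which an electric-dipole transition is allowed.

(a)–(b): forbidden (parity, ΔS).
(a)–(c): allowed.
(a)–(d): forbidden (parity, ΔS, ΔL, ΔJ).
(b)–(c): forbidden (ΔS).
(b)–(d): forbidden (parity, ΔL, ΔJ).
(c)–(d): forbidden (ΔS, ΔL, ΔJ).
Allowed pairs: 1 of 6.

1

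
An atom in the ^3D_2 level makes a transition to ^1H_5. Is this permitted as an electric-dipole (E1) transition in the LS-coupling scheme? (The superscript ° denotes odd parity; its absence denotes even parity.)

forbidden

Initial level: S=1, L=2, J=2, parity even. Final level: S=0, L=5, J=5, parity even.
Parity must change: even → even — ✗.
ΔS = 0: S: 1 → 0 — ✗.
ΔJ = 0, ±1 (not J=0↔0): J: 2 → 5, ΔJ = +3 — ✗.
ΔL = 0, ±1 (not L=0↔0): L: 2 → 5, ΔL = +3 — ✗.
Rule(s) violated: parity, ΔS, ΔL, ΔJ.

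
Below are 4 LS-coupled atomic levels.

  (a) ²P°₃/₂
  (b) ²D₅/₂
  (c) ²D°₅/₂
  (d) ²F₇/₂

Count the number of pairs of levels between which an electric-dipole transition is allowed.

(a)–(b): allowed.
(a)–(c): forbidden (parity).
(a)–(d): forbidden (ΔL, ΔJ).
(b)–(c): allowed.
(b)–(d): forbidden (parity).
(c)–(d): allowed.
Allowed pairs: 3 of 6.

3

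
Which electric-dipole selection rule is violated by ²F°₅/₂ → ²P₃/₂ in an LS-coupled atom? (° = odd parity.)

Parity must change: odd → even — ok.
ΔS = 0: S: 1/2 → 1/2 — ok.
ΔL = 0, ±1 (not L=0↔0): L: 3 → 1, ΔL = -2 — fails.
ΔJ = 0, ±1 (not J=0↔0): J: 5/2 → 3/2, ΔJ = -1 — ok.

the ΔL = 0, ±1 rule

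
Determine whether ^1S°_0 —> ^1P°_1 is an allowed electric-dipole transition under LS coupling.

forbidden

Reading off the term symbols: S 0→0, L 0→1, J 0→1, parity odd→odd.
Parity must change: odd → odd — ✗.
ΔS = 0: S: 0 → 0 — ✓.
ΔL = 0, ±1 (not L=0↔0): L: 0 → 1, ΔL = +1 — ✓.
ΔJ = 0, ±1 (not J=0↔0): J: 0 → 1, ΔJ = +1 — ✓.
Rule(s) violated: parity.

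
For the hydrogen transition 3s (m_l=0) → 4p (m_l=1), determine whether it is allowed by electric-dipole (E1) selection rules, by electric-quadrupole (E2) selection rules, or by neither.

Δl = 1 − 0 = +1; l_i + l_f = 1.
Δm_l = +1.
E1 (Δl = ±1, |Δm_l| ≤ 1): satisfied.
E2 (Δl = 0,±2, l_i+l_f ≥ 2, |Δm_l| ≤ 2): not satisfied.

E1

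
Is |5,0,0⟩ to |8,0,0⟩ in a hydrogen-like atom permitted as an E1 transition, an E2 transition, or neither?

neither

Δl = 0 − 0 = +0; l_i + l_f = 0.
Δm_l = +0.
E1 (Δl = ±1, |Δm_l| ≤ 1): not satisfied.
E2 (Δl = 0,±2, l_i+l_f ≥ 2, |Δm_l| ≤ 2): not satisfied.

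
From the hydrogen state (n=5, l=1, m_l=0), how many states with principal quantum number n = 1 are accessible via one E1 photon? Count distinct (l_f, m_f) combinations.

1

E1 requires Δl = ±1, so l_f ∈ {0, 2}; with 0 ≤ l_f ≤ n_f−1 = 0, the allowed l_f values are {0}.
For l_f = 0: m_f ∈ {m_i−1, m_i, m_i+1} ∩ [−0, 0] = {0} → 1 state.
Total: 1.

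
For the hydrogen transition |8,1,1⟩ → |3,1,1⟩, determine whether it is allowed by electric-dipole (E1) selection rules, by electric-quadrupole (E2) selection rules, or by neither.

E2

Δl = 1 − 1 = +0; l_i + l_f = 2.
Δm_l = +0.
E1 (Δl = ±1, |Δm_l| ≤ 1): not satisfied.
E2 (Δl = 0,±2, l_i+l_f ≥ 2, |Δm_l| ≤ 2): satisfied.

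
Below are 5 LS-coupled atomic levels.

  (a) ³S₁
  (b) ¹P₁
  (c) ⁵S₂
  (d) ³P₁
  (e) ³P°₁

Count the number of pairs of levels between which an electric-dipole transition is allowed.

(a)–(b): forbidden (parity, ΔS).
(a)–(c): forbidden (parity, ΔS, ΔL).
(a)–(d): forbidden (parity).
(a)–(e): allowed.
(b)–(c): forbidden (parity, ΔS).
(b)–(d): forbidden (parity, ΔS).
(b)–(e): forbidden (ΔS).
(c)–(d): forbidden (parity, ΔS).
(c)–(e): forbidden (ΔS).
(d)–(e): allowed.
Allowed pairs: 2 of 10.

2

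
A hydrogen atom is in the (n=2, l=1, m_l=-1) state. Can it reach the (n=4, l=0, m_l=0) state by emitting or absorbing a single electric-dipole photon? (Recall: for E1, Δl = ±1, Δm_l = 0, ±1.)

allowed

Δl = 0 − 1 = -1; the E1 rule Δl = ±1 is ✓.
Δm_l = 0 − (-1) = +1. E1 requires Δm_l = 0, ±1: ✓.
All E1 selection rules are satisfied.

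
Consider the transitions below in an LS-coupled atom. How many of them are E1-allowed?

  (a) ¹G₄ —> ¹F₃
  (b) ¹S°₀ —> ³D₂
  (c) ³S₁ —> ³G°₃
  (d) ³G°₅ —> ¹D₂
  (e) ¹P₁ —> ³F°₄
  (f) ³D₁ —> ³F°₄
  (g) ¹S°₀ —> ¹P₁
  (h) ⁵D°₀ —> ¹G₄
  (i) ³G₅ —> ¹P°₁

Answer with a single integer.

1

(a) forbidden (parity fails)
(b) forbidden (ΔS, ΔL, ΔJ fail)
(c) forbidden (ΔL, ΔJ fail)
(d) forbidden (ΔS, ΔL, ΔJ fail)
(e) forbidden (ΔS, ΔL, ΔJ fail)
(f) forbidden (ΔJ fails)
(g) allowed
(h) forbidden (ΔS, ΔL, ΔJ fail)
(i) forbidden (ΔS, ΔL, ΔJ fail)
Total allowed: 1 of 9.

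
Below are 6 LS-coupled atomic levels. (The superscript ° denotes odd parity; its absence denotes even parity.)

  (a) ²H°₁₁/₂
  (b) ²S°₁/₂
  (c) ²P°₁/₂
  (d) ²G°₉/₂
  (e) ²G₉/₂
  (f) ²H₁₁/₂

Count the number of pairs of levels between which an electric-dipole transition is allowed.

4

(a)–(b): forbidden (parity, ΔL, ΔJ).
(a)–(c): forbidden (parity, ΔL, ΔJ).
(a)–(d): forbidden (parity).
(a)–(e): allowed.
(a)–(f): allowed.
(b)–(c): forbidden (parity).
(b)–(d): forbidden (parity, ΔL, ΔJ).
(b)–(e): forbidden (ΔL, ΔJ).
(b)–(f): forbidden (ΔL, ΔJ).
(c)–(d): forbidden (parity, ΔL, ΔJ).
(c)–(e): forbidden (ΔL, ΔJ).
(c)–(f): forbidden (ΔL, ΔJ).
(d)–(e): allowed.
(d)–(f): allowed.
(e)–(f): forbidden (parity).
Allowed pairs: 4 of 15.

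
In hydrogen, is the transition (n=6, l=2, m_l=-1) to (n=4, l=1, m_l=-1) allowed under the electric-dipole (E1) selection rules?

Δl = 1 − 2 = -1; the E1 rule Δl = ±1 is ✓.
m_l: -1 → -1 (Δm_l = +0). |Δm_l| ≤ 1 ✓.
All E1 selection rules are satisfied.

allowed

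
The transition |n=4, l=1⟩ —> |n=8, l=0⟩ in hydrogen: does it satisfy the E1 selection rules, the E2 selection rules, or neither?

E1

Δl = 0 − 1 = -1; l_i + l_f = 1.
E1 (Δl = ±1): satisfied.
E2 (Δl = 0,±2, l_i+l_f ≥ 2): not satisfied.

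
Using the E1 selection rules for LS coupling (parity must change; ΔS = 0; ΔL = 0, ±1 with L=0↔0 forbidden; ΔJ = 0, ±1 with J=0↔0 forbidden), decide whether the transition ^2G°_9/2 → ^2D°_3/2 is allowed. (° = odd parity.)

Reading off the term symbols: S 1/2→1/2, L 4→2, J 9/2→3/2, parity odd→odd.
Parity must change: odd → odd — ✗.
ΔS = 0: S: 1/2 → 1/2 — ✓.
ΔL = 0, ±1 (not L=0↔0): L: 4 → 2, ΔL = -2 — ✗.
ΔJ = 0, ±1 (not J=0↔0): J: 9/2 → 3/2, ΔJ = -3 — ✗.
Rule(s) violated: parity, ΔL, ΔJ.

forbidden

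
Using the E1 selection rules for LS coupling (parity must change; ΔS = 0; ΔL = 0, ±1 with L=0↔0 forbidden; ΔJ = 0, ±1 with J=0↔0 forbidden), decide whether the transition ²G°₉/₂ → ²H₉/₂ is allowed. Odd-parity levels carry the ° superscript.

Parity must change: odd → even — ✓.
ΔS = 0: S: 1/2 → 1/2 — ✓.
ΔL = 0, ±1 (not L=0↔0): L: 4 → 5, ΔL = +1 — ✓.
ΔJ = 0, ±1 (not J=0↔0): J: 9/2 → 9/2, ΔJ = +0 — ✓.
All four E1 rules are satisfied.

allowed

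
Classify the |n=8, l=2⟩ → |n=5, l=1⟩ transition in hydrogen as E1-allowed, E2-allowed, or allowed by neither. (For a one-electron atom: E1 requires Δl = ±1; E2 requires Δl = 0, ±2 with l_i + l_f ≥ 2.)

Δl = 1 − 2 = -1; l_i + l_f = 3.
E1 (Δl = ±1): satisfied.
E2 (Δl = 0,±2, l_i+l_f ≥ 2): not satisfied.

E1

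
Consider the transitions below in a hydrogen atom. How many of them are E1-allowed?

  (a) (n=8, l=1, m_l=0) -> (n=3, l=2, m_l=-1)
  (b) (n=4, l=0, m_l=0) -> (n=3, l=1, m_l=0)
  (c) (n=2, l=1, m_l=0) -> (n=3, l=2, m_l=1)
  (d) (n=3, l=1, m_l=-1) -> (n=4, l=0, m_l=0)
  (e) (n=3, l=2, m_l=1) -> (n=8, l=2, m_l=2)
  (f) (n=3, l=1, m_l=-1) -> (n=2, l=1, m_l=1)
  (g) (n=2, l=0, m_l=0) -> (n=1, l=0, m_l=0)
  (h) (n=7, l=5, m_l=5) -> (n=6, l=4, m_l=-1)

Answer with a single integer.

4

(a) allowed
(b) allowed
(c) allowed
(d) allowed
(e) forbidden — Δl = +0 (E1 requires Δl = ±1)
(f) forbidden — Δl = +0 (E1 requires Δl = ±1); Δm_l = +2 (E1 requires Δm_l = 0, ±1)
(g) forbidden — Δl = +0 (E1 requires Δl = ±1)
(h) forbidden — Δm_l = -6 (E1 requires Δm_l = 0, ±1)
Total allowed: 4 of 8.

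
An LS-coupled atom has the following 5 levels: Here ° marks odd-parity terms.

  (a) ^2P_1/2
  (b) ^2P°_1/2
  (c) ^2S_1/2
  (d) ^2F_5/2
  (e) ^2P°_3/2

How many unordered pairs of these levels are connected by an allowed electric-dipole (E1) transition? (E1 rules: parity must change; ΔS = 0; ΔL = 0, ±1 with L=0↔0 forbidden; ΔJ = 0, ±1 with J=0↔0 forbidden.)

4

(a)–(b): allowed.
(a)–(c): forbidden (parity).
(a)–(d): forbidden (parity, ΔL, ΔJ).
(a)–(e): allowed.
(b)–(c): allowed.
(b)–(d): forbidden (ΔL, ΔJ).
(b)–(e): forbidden (parity).
(c)–(d): forbidden (parity, ΔL, ΔJ).
(c)–(e): allowed.
(d)–(e): forbidden (ΔL).
Allowed pairs: 4 of 10.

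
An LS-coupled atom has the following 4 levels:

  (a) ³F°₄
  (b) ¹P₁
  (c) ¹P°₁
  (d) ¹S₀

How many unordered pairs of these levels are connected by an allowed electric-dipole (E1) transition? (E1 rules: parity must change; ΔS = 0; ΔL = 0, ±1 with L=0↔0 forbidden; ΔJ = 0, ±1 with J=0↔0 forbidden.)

2

(a)–(b): forbidden (ΔS, ΔL, ΔJ).
(a)–(c): forbidden (parity, ΔS, ΔL, ΔJ).
(a)–(d): forbidden (ΔS, ΔL, ΔJ).
(b)–(c): allowed.
(b)–(d): forbidden (parity).
(c)–(d): allowed.
Allowed pairs: 2 of 6.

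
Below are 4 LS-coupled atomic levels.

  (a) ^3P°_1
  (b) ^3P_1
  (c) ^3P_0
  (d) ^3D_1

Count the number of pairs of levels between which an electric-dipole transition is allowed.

3

(a)–(b): allowed.
(a)–(c): allowed.
(a)–(d): allowed.
(b)–(c): forbidden (parity).
(b)–(d): forbidden (parity).
(c)–(d): forbidden (parity).
Allowed pairs: 3 of 6.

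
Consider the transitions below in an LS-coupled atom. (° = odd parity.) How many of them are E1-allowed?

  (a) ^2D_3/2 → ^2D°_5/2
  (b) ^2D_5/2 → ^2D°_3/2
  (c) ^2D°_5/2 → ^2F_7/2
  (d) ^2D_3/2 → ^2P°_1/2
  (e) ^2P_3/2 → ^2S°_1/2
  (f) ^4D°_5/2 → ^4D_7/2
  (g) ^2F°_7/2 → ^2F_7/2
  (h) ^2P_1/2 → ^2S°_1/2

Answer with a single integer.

8

(a) allowed
(b) allowed
(c) allowed
(d) allowed
(e) allowed
(f) allowed
(g) allowed
(h) allowed
Total allowed: 8 of 8.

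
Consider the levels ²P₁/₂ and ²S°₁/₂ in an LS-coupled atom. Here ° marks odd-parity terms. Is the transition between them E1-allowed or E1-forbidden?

allowed

Parity must change: even → odd — satisfied.
ΔS = 0: S: 1/2 → 1/2 — satisfied.
ΔL = 0, ±1 (not L=0↔0): L: 1 → 0, ΔL = -1 — satisfied.
ΔJ = 0, ±1 (not J=0↔0): J: 1/2 → 1/2, ΔJ = +0 — satisfied.
All four E1 rules are satisfied.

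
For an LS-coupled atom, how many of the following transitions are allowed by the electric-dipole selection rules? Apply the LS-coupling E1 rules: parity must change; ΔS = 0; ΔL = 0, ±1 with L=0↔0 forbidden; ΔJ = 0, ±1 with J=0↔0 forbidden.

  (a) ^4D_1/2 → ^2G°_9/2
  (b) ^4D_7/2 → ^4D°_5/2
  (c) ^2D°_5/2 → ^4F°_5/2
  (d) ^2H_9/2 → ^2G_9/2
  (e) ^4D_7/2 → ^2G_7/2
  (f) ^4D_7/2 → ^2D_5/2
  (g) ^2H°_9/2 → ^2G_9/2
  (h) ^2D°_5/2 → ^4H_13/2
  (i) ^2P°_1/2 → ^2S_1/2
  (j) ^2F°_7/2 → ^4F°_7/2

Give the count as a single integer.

3

(a) forbidden (ΔS, ΔL, ΔJ fail)
(b) allowed
(c) forbidden (parity, ΔS fail)
(d) forbidden (parity fails)
(e) forbidden (parity, ΔS, ΔL fail)
(f) forbidden (parity, ΔS fail)
(g) allowed
(h) forbidden (ΔS, ΔL, ΔJ fail)
(i) allowed
(j) forbidden (parity, ΔS fail)
Total allowed: 3 of 10.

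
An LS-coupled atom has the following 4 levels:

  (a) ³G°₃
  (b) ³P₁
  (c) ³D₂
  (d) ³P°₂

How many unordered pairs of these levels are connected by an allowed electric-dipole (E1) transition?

2

(a)–(b): forbidden (ΔL, ΔJ).
(a)–(c): forbidden (ΔL).
(a)–(d): forbidden (parity, ΔL).
(b)–(c): forbidden (parity).
(b)–(d): allowed.
(c)–(d): allowed.
Allowed pairs: 2 of 6.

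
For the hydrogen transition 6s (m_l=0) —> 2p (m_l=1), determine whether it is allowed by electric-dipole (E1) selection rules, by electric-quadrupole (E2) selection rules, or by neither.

E1

Δl = 1 − 0 = +1; l_i + l_f = 1.
Δm_l = +1.
E1 (Δl = ±1, |Δm_l| ≤ 1): satisfied.
E2 (Δl = 0,±2, l_i+l_f ≥ 2, |Δm_l| ≤ 2): not satisfied.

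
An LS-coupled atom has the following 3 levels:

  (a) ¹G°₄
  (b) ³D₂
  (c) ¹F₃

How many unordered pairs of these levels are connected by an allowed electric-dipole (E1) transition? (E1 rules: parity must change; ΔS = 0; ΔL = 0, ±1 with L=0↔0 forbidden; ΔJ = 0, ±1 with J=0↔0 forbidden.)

(a)–(b): forbidden (ΔS, ΔL, ΔJ).
(a)–(c): allowed.
(b)–(c): forbidden (parity, ΔS).
Allowed pairs: 1 of 3.

1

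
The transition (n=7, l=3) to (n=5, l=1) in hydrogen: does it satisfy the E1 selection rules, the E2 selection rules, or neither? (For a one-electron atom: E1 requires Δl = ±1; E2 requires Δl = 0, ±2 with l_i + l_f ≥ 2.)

Δl = 1 − 3 = -2; l_i + l_f = 4.
E1 (Δl = ±1): not satisfied.
E2 (Δl = 0,±2, l_i+l_f ≥ 2): satisfied.

E2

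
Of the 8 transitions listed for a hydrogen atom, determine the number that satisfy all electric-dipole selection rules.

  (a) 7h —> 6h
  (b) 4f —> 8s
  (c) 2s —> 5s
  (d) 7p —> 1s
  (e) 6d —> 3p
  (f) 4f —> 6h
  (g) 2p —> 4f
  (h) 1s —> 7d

2

(a) forbidden — Δl = +0 (E1 requires Δl = ±1)
(b) forbidden — Δl = -3 (E1 requires Δl = ±1)
(c) forbidden — Δl = +0 (E1 requires Δl = ±1)
(d) allowed
(e) allowed
(f) forbidden — Δl = +2 (E1 requires Δl = ±1)
(g) forbidden — Δl = +2 (E1 requires Δl = ±1)
(h) forbidden — Δl = +2 (E1 requires Δl = ±1)
Total allowed: 2 of 8.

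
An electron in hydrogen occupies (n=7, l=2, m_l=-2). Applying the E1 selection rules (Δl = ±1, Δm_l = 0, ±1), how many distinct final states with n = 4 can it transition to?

E1 requires Δl = ±1, so l_f ∈ {1, 3}; with 0 ≤ l_f ≤ n_f−1 = 3, the allowed l_f values are {1, 3}.
For l_f = 1: m_f ∈ {m_i−1, m_i, m_i+1} ∩ [−1, 1] = {-1} → 1 state.
For l_f = 3: m_f ∈ {m_i−1, m_i, m_i+1} ∩ [−3, 3] = {-3, -2, -1} → 3 states.
Total: 4.

4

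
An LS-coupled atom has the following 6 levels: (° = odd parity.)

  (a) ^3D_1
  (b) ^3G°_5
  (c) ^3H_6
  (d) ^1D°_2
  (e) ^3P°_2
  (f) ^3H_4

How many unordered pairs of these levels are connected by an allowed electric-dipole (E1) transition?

3

(a)–(b): forbidden (ΔL, ΔJ).
(a)–(c): forbidden (parity, ΔL, ΔJ).
(a)–(d): forbidden (ΔS).
(a)–(e): allowed.
(a)–(f): forbidden (parity, ΔL, ΔJ).
(b)–(c): allowed.
(b)–(d): forbidden (parity, ΔS, ΔL, ΔJ).
(b)–(e): forbidden (parity, ΔL, ΔJ).
(b)–(f): allowed.
(c)–(d): forbidden (ΔS, ΔL, ΔJ).
(c)–(e): forbidden (ΔL, ΔJ).
(c)–(f): forbidden (parity, ΔJ).
(d)–(e): forbidden (parity, ΔS).
(d)–(f): forbidden (ΔS, ΔL, ΔJ).
(e)–(f): forbidden (ΔL, ΔJ).
Allowed pairs: 3 of 15.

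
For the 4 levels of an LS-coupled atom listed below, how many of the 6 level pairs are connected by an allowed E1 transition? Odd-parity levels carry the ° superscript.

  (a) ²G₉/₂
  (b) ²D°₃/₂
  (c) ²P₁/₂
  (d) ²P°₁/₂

(a)–(b): forbidden (ΔL, ΔJ).
(a)–(c): forbidden (parity, ΔL, ΔJ).
(a)–(d): forbidden (ΔL, ΔJ).
(b)–(c): allowed.
(b)–(d): forbidden (parity).
(c)–(d): allowed.
Allowed pairs: 2 of 6.

2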